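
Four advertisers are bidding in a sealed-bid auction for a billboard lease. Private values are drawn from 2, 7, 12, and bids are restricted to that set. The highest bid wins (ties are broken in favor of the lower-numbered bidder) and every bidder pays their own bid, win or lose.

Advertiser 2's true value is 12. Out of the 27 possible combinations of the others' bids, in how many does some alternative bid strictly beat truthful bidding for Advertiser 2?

13

Others bid (2, 2, 2): truth gives 0; bid 7 gives 5 > 0. Violating.
Others bid (2, 2, 7): truth gives 0; bid 7 gives 5 > 0. Violating.
Others bid (2, 7, 2): truth gives 0; bid 7 gives 5 > 0. Violating.
Others bid (2, 7, 7): truth gives 0; bid 7 gives 5 > 0. Violating.
Others bid (2, 2, 12): truth gives 0; no alternative beats it.
Others bid (2, 7, 12): truth gives 0; no alternative beats it.
(Checking all 27 profiles: 13 have a profitable deviation, 14 do not.)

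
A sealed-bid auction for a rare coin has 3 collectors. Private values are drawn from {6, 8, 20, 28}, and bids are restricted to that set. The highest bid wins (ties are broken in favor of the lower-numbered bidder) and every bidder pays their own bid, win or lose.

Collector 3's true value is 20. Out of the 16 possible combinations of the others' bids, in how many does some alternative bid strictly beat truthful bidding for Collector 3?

13

Others bid (6, 6): truth gives 0; bid 8 gives 12 > 0. Violating.
Others bid (6, 20): truth gives -20; bid 6 gives -6 > -20. Violating.
Others bid (6, 28): truth gives -20; bid 6 gives -6 > -20. Violating.
Others bid (8, 20): truth gives -20; bid 6 gives -6 > -20. Violating.
Others bid (6, 8): truth gives 0; no alternative beats it.
Others bid (8, 6): truth gives 0; no alternative beats it.
(Checking all 16 profiles: 13 have a profitable deviation, 3 do not.)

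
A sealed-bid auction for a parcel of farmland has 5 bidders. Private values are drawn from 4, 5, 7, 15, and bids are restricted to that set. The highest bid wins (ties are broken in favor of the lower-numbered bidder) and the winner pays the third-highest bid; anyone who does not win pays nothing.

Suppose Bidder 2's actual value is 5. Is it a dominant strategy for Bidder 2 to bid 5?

Consider the case where Bidder 1 bids 4, Bidder 3 bids 4, Bidder 4 bids 4 and Bidder 5 bids 7.
Truthful bid 5: loses, pays 0, utility 0.
Bid 7 instead: wins, pays 4, utility 5 - 4 = 1.
Since 1 > 0, bidding 7 is strictly better here, so truthful bidding is not dominant.

No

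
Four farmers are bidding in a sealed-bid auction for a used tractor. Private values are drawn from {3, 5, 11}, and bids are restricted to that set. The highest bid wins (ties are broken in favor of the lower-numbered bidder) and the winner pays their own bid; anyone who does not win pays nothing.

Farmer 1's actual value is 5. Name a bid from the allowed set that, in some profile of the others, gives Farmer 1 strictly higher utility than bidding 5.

3

Suppose Farmer 2 bids 3, Farmer 3 bids 3 and Farmer 4 bids 3.
Bid 5: wins, pays 5, utility 5 - 5 = 0.
Bid 3: wins, pays 3, utility 5 - 3 = 2.
So bidding 3 beats truth here (2 > 0).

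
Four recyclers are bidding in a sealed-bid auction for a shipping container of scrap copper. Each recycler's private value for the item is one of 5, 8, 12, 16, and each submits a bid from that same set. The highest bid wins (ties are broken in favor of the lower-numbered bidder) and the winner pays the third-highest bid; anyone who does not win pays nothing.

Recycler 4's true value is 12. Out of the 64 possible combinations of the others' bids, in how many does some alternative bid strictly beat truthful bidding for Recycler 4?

12

Others bid (5, 5, 12): truth gives 0; bid 16 gives 7 > 0. Violating.
Others bid (5, 8, 12): truth gives 0; bid 16 gives 4 > 0. Violating.
Others bid (5, 12, 5): truth gives 0; bid 16 gives 7 > 0. Violating.
Others bid (5, 12, 8): truth gives 0; bid 16 gives 4 > 0. Violating.
Others bid (5, 5, 5): truth gives 7; no alternative beats it.
Others bid (5, 5, 8): truth gives 7; no alternative beats it.
(Checking all 64 profiles: 12 have a profitable deviation, 52 do not.)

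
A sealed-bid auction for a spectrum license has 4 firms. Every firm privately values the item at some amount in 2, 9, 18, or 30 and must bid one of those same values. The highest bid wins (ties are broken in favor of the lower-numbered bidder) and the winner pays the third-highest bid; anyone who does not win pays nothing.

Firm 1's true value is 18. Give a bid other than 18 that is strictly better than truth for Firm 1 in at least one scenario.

Suppose Firm 2 bids 2, Firm 3 bids 2 and Firm 4 bids 30.
Bid 18: loses, pays 0, utility 0.
Bid 30: wins, pays 2, utility 18 - 2 = 16.
So bidding 30 beats truth here (16 > 0).

30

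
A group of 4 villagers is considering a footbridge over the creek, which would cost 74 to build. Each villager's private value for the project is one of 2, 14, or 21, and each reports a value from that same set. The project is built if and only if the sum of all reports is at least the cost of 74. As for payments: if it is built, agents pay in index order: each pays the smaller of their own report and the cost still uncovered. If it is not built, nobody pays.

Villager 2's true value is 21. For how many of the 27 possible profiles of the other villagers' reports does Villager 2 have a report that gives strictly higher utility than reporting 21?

Others report (21, 21, 21): truth gives 0; report 14 gives 7 > 0. Violating.
Others report (2, 2, 2): truth gives 0; no alternative beats it.
Others report (2, 2, 14): truth gives 0; no alternative beats it.
(Checking all 27 profiles: 1 has a profitable deviation, 26 do not.)

1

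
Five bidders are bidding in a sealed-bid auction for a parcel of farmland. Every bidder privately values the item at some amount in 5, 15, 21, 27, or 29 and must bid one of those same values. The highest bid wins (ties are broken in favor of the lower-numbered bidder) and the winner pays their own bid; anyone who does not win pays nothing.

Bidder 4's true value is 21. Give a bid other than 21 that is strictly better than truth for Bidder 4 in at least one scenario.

15

Suppose Bidder 1 bids 5, Bidder 2 bids 5, Bidder 3 bids 5 and Bidder 5 bids 5.
Bid 21: wins, pays 21, utility 21 - 21 = 0.
Bid 15: wins, pays 15, utility 21 - 15 = 6.
So bidding 15 beats truth here (6 > 0).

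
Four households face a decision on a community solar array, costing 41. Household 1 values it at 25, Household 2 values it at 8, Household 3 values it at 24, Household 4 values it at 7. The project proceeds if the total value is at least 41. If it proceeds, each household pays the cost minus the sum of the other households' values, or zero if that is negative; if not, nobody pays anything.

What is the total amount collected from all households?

Total value 64 ≥ cost 41, so it is built.
Household 1: others sum to 39; max(0, 41 - 39) = 2.
Household 2: others sum to 56; max(0, 41 - 56) = 0.
Household 3: others sum to 40; max(0, 41 - 40) = 1.
Household 4: others sum to 57; max(0, 41 - 57) = 0.
Total collected = 2 + 0 + 1 + 0 = 3.

3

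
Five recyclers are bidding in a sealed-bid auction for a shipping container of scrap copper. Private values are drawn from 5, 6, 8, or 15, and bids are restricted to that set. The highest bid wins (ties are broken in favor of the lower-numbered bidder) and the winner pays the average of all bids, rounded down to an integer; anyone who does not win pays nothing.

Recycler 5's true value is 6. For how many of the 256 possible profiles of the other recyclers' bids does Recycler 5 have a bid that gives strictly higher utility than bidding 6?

4

Others bid (5, 5, 5, 6): truth gives 0; bid 8 gives 1 > 0. Violating.
Others bid (5, 5, 6, 5): truth gives 0; bid 8 gives 1 > 0. Violating.
Others bid (5, 6, 5, 5): truth gives 0; bid 8 gives 1 > 0. Violating.
Others bid (6, 5, 5, 5): truth gives 0; bid 8 gives 1 > 0. Violating.
Others bid (5, 5, 5, 5): truth gives 1; no alternative beats it.
Others bid (5, 5, 5, 8): truth gives 0; no alternative beats it.
(Checking all 256 profiles: 4 have a profitable deviation, 252 do not.)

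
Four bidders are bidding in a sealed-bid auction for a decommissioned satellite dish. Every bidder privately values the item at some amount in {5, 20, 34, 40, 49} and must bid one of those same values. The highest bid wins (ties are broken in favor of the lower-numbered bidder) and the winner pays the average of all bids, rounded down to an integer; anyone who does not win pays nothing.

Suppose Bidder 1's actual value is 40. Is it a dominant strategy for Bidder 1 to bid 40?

Consider the case where Bidder 2 bids 5, Bidder 3 bids 5 and Bidder 4 bids 5.
Truthful bid 40: wins, pays 13, utility 40 - 13 = 27.
Bid 5 instead: wins, pays 5, utility 40 - 5 = 35.
Since 35 > 27, bidding 5 is strictly better here, so truthful bidding is not dominant.

No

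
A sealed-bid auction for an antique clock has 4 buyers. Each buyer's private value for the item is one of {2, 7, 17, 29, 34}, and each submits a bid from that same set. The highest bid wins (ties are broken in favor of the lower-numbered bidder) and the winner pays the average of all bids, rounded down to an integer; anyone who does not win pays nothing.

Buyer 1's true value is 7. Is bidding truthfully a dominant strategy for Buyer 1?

Consider the case where Buyer 2 bids 2, Buyer 3 bids 2 and Buyer 4 bids 2.
Truthful bid 7: wins, pays 3, utility 7 - 3 = 4.
Bid 2 instead: wins, pays 2, utility 7 - 2 = 5.
Since 5 > 4, bidding 2 is strictly better here, so truthful bidding is not dominant.

No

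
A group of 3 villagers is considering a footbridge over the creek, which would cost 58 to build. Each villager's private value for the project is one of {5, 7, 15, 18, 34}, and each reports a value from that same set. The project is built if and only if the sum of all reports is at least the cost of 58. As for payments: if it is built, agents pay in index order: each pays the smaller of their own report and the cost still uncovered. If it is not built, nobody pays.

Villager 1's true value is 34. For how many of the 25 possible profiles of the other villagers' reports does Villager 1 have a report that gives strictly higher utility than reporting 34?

7

Others report (7, 34): truth gives 0; report 18 gives 16 > 0. Violating.
Others report (15, 34): truth gives 0; report 15 gives 19 > 0. Violating.
Others report (18, 34): truth gives 0; report 7 gives 27 > 0. Violating.
Others report (34, 7): truth gives 0; report 18 gives 16 > 0. Violating.
Others report (5, 5): truth gives 0; no alternative beats it.
Others report (5, 7): truth gives 0; no alternative beats it.
(Checking all 25 profiles: 7 have a profitable deviation, 18 do not.)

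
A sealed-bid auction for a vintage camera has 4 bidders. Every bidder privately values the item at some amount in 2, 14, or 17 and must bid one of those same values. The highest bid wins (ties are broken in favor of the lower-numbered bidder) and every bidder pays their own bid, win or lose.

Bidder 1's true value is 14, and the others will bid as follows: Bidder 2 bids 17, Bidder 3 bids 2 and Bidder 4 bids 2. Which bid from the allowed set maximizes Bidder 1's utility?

Bid 2: loses but pays 2, utility -2.
Bid 14: loses but pays 14, utility -14.
Bid 17: wins, pays 17, utility 14 - 17 = -3.
The best choice is 2 with utility -2.

2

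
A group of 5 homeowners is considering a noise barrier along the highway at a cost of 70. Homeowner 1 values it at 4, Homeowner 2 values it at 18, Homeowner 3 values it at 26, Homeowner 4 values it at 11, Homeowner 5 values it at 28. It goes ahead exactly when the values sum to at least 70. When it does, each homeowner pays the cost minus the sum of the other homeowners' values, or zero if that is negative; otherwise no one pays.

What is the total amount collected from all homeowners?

Total value 87 ≥ cost 70, so it is built.
Homeowner 1: others sum to 83; max(0, 70 - 83) = 0.
Homeowner 2: others sum to 69; max(0, 70 - 69) = 1.
Homeowner 3: others sum to 61; max(0, 70 - 61) = 9.
Homeowner 4: others sum to 76; max(0, 70 - 76) = 0.
Homeowner 5: others sum to 59; max(0, 70 - 59) = 11.
Total collected = 0 + 1 + 9 + 0 + 11 = 21.

21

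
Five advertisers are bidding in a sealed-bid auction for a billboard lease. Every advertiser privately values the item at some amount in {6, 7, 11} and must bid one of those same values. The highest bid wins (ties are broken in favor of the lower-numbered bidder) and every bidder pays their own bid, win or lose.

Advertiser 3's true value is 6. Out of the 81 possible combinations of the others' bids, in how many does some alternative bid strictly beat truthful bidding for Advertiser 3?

36

Others bid (6, 6, 6, 6): truth gives -6; bid 7 gives -1 > -6. Violating.
Others bid (6, 6, 6, 7): truth gives -6; bid 7 gives -1 > -6. Violating.
Others bid (6, 6, 6, 11): truth gives -6; bid 11 gives -5 > -6. Violating.
Others bid (6, 6, 7, 6): truth gives -6; bid 7 gives -1 > -6. Violating.
Others bid (6, 11, 6, 6): truth gives -6; no alternative beats it.
Others bid (6, 11, 6, 7): truth gives -6; no alternative beats it.
(Checking all 81 profiles: 36 have a profitable deviation, 45 do not.)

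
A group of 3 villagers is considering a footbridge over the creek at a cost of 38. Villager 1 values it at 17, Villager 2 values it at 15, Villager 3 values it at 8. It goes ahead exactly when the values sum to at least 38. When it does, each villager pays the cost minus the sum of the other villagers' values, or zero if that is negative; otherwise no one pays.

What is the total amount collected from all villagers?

34

Total value 40 ≥ cost 38, so it is built.
Villager 1: others sum to 23; max(0, 38 - 23) = 15.
Villager 2: others sum to 25; max(0, 38 - 25) = 13.
Villager 3: others sum to 32; max(0, 38 - 32) = 6.
Total collected = 15 + 13 + 6 = 34.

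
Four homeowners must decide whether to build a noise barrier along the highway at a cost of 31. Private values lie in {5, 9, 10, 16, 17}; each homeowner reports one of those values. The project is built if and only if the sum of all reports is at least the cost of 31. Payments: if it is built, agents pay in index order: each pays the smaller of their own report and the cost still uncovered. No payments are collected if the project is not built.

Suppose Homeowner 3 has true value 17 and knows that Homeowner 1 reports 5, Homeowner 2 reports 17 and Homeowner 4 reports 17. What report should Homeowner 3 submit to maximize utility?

Report 5: project built, pays 5, utility 17 - 5 = 12.
Report 9: project built, pays 9, utility 17 - 9 = 8.
Report 10: project built, pays 9, utility 17 - 9 = 8.
Report 16: project built, pays 9, utility 17 - 9 = 8.
Report 17: project built, pays 9, utility 17 - 9 = 8.
The best choice is 5 with utility 12.

5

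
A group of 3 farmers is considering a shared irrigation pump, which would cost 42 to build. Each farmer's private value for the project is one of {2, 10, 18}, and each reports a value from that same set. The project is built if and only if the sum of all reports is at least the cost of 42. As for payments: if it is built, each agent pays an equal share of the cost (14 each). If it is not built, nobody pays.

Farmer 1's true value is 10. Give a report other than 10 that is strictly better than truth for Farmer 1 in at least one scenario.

Suppose Farmer 2 reports 18 and Farmer 3 reports 18.
Report 10: project built, pays 14, utility 10 - 14 = -4.
Report 2: project not built, utility 0.
So reporting 2 beats truth here (0 > -4).

2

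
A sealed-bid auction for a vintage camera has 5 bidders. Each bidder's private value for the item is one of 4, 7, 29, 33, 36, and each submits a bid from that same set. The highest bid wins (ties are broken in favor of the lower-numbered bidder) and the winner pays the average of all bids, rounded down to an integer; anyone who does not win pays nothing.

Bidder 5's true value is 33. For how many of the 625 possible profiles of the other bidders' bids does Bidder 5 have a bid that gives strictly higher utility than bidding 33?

190

Others bid (4, 4, 4, 4): truth gives 24; bid 7 gives 29 > 24. Violating.
Others bid (4, 4, 4, 7): truth gives 23; bid 29 gives 24 > 23. Violating.
Others bid (4, 4, 4, 33): truth gives 0; bid 36 gives 17 > 0. Violating.
Others bid (4, 4, 7, 4): truth gives 23; bid 29 gives 24 > 23. Violating.
Others bid (4, 4, 4, 29): truth gives 19; no alternative beats it.
Others bid (4, 4, 4, 36): truth gives 0; no alternative beats it.
(Checking all 625 profiles: 190 have a profitable deviation, 435 do not.)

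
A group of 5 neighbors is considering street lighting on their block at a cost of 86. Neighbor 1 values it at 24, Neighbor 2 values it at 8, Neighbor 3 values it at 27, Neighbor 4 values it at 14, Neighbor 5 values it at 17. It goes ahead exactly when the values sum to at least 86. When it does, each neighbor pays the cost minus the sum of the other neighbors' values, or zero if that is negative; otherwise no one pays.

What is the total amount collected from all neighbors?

Total value 90 ≥ cost 86, so it is built.
Neighbor 1: others sum to 66; max(0, 86 - 66) = 20.
Neighbor 2: others sum to 82; max(0, 86 - 82) = 4.
Neighbor 3: others sum to 63; max(0, 86 - 63) = 23.
Neighbor 4: others sum to 76; max(0, 86 - 76) = 10.
Neighbor 5: others sum to 73; max(0, 86 - 73) = 13.
Total collected = 20 + 4 + 23 + 10 + 13 = 70.

70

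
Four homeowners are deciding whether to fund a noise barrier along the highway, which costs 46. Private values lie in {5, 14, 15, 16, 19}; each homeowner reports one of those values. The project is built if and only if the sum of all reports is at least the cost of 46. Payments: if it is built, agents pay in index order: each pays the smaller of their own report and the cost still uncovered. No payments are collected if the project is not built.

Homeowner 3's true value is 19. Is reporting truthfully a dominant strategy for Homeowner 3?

Consider the case where Homeowner 1 reports 5, Homeowner 2 reports 14 and Homeowner 4 reports 14.
Truthful report 19: project built, pays 19, utility 19 - 19 = 0.
Report 14 instead: project built, pays 14, utility 19 - 14 = 5.
Since 5 > 0, reporting 14 is strictly better here, so truthful reporting is not dominant.

No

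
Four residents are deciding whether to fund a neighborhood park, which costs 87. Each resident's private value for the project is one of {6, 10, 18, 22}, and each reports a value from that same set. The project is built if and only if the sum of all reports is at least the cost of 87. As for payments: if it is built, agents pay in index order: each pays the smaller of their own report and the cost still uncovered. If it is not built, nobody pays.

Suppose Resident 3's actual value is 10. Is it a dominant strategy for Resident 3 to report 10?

Check each profile of the others' reports and compare truth against every alternative report.
Others report (6, 6, 6): truth gives 0, best alternative gives 0.
Others report (6, 6, 10): truth gives 0, best alternative gives 0.
Others report (6, 6, 18): truth gives 0, best alternative gives 0.
Others report (6, 6, 22): truth gives 0, best alternative gives 0.
Others report (6, 10, 6): truth gives 0, best alternative gives 0.
Others report (6, 10, 10): truth gives 0, best alternative gives 0.
(Remaining 58 profiles checked similarly; truth is weakly best in each.)
In every case the truthful report is at least as good as any alternative, so it is a dominant strategy.

Yes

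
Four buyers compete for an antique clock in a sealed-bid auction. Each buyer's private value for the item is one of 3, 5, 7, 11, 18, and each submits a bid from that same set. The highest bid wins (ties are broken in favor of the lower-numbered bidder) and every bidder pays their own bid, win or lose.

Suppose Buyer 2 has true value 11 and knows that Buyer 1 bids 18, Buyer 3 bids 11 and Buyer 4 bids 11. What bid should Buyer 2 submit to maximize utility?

3

Bid 3: loses but pays 3, utility -3.
Bid 5: loses but pays 5, utility -5.
Bid 7: loses but pays 7, utility -7.
Bid 11: loses but pays 11, utility -11.
Bid 18: loses but pays 18, utility -18.
The best choice is 3 with utility -3.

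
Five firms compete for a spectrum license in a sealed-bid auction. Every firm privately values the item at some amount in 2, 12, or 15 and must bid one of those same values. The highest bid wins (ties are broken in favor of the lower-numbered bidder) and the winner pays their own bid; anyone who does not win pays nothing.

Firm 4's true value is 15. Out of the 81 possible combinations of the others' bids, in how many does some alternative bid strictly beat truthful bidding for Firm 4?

2

Others bid (2, 2, 2, 2): truth gives 0; bid 12 gives 3 > 0. Violating.
Others bid (2, 2, 2, 12): truth gives 0; bid 12 gives 3 > 0. Violating.
Others bid (2, 2, 2, 15): truth gives 0; no alternative beats it.
Others bid (2, 2, 12, 2): truth gives 0; no alternative beats it.
(Checking all 81 profiles: 2 have a profitable deviation, 79 do not.)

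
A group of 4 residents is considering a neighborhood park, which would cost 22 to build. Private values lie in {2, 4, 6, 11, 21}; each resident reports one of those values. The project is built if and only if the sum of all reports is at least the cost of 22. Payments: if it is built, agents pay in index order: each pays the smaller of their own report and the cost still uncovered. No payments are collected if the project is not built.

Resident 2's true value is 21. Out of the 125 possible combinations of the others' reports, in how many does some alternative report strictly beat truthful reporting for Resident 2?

Others report (2, 2, 11): truth gives 1; report 11 gives 10 > 1. Violating.
Others report (2, 2, 21): truth gives 1; report 2 gives 19 > 1. Violating.
Others report (2, 4, 6): truth gives 1; report 11 gives 10 > 1. Violating.
Others report (2, 4, 11): truth gives 1; report 6 gives 15 > 1. Violating.
Others report (2, 2, 2): truth gives 1; no alternative beats it.
Others report (2, 2, 4): truth gives 1; no alternative beats it.
(Checking all 125 profiles: 89 have a profitable deviation, 36 do not.)

89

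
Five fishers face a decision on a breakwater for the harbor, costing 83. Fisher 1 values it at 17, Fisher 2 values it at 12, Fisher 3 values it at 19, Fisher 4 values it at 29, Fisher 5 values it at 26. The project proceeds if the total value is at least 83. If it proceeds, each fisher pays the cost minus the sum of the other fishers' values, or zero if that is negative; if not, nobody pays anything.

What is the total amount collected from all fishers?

Total value 103 ≥ cost 83, so it is built.
Fisher 1: others sum to 86; max(0, 83 - 86) = 0.
Fisher 2: others sum to 91; max(0, 83 - 91) = 0.
Fisher 3: others sum to 84; max(0, 83 - 84) = 0.
Fisher 4: others sum to 74; max(0, 83 - 74) = 9.
Fisher 5: others sum to 77; max(0, 83 - 77) = 6.
Total collected = 0 + 0 + 0 + 9 + 6 = 15.

15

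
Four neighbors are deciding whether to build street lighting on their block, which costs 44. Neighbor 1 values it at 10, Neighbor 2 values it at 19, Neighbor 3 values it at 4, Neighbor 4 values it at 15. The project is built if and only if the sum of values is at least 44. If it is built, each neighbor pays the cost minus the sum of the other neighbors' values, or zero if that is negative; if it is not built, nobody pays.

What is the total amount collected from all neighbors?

Total value 48 ≥ cost 44, so it is built.
Neighbor 1: others sum to 38; max(0, 44 - 38) = 6.
Neighbor 2: others sum to 29; max(0, 44 - 29) = 15.
Neighbor 3: others sum to 44; max(0, 44 - 44) = 0.
Neighbor 4: others sum to 33; max(0, 44 - 33) = 11.
Total collected = 6 + 15 + 0 + 11 = 32.

32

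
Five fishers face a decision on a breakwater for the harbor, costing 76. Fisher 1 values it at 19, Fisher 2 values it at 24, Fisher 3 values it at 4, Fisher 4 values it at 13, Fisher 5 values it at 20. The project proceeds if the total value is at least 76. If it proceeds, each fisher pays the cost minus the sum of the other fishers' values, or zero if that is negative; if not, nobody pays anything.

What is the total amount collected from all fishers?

Total value 80 ≥ cost 76, so it is built.
Fisher 1: others sum to 61; max(0, 76 - 61) = 15.
Fisher 2: others sum to 56; max(0, 76 - 56) = 20.
Fisher 3: others sum to 76; max(0, 76 - 76) = 0.
Fisher 4: others sum to 67; max(0, 76 - 67) = 9.
Fisher 5: others sum to 60; max(0, 76 - 60) = 16.
Total collected = 15 + 20 + 0 + 9 + 16 = 60.

60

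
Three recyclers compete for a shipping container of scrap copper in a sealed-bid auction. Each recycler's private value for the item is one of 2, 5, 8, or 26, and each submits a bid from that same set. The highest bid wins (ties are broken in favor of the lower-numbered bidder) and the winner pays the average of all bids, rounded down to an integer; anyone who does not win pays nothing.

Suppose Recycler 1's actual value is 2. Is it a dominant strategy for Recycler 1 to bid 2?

Yes

Check each profile of the others' bids and compare truth against every alternative bid.
Others bid (5, 5): truth gives 0, best alternative gives -3.
Others bid (2, 5): truth gives 0, best alternative gives -2.
Others bid (5, 2): truth gives 0, best alternative gives -2.
Others bid (2, 2): truth gives 0, best alternative gives -1.
Others bid (2, 8): truth gives 0, best alternative gives 0.
Others bid (2, 26): truth gives 0, best alternative gives 0.
(Remaining 10 profiles checked similarly; truth is weakly best in each.)
In every case the truthful bid is at least as good as any alternative, so it is a dominant strategy.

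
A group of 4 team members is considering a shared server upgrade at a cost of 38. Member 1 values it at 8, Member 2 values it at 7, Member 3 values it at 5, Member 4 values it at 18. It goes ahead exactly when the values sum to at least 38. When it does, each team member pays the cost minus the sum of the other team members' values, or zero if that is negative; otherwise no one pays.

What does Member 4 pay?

Total value 38 ≥ cost 38, so the project is built.
The other team members' values sum to 20.
Cost minus that sum is 38 - 20 = 18.

18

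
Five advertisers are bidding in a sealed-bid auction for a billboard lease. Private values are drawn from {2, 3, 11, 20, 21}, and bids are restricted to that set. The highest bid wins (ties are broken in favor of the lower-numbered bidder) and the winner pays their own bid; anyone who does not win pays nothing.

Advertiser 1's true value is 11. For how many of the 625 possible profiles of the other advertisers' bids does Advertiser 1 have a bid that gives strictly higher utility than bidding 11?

Others bid (2, 2, 2, 2): truth gives 0; bid 2 gives 9 > 0. Violating.
Others bid (2, 2, 2, 3): truth gives 0; bid 3 gives 8 > 0. Violating.
Others bid (2, 2, 3, 2): truth gives 0; bid 3 gives 8 > 0. Violating.
Others bid (2, 2, 3, 3): truth gives 0; bid 3 gives 8 > 0. Violating.
Others bid (2, 2, 2, 11): truth gives 0; no alternative beats it.
Others bid (2, 2, 2, 20): truth gives 0; no alternative beats it.
(Checking all 625 profiles: 16 have a profitable deviation, 609 do not.)

16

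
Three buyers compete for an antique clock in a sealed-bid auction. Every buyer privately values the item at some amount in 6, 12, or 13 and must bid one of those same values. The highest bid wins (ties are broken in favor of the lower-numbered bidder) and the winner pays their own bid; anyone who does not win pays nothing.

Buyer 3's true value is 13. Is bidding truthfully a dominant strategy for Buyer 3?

Consider the case where Buyer 1 bids 6 and Buyer 2 bids 6.
Truthful bid 13: wins, pays 13, utility 13 - 13 = 0.
Bid 12 instead: wins, pays 12, utility 13 - 12 = 1.
Since 1 > 0, bidding 12 is strictly better here, so truthful bidding is not dominant.

No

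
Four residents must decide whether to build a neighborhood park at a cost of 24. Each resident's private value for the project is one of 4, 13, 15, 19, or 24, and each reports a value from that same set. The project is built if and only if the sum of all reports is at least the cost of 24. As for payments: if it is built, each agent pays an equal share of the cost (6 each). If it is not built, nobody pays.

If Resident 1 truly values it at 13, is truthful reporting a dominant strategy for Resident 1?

Yes

Check each profile of the others' reports and compare truth against every alternative report.
Others report (4, 4, 4): truth gives 7, best alternative gives 7.
Others report (4, 4, 13): truth gives 7, best alternative gives 7.
Others report (4, 4, 15): truth gives 7, best alternative gives 7.
Others report (4, 4, 19): truth gives 7, best alternative gives 7.
Others report (4, 4, 24): truth gives 7, best alternative gives 7.
Others report (4, 13, 4): truth gives 7, best alternative gives 7.
(Remaining 119 profiles checked similarly; truth is weakly best in each.)
In every case the truthful report is at least as good as any alternative, so it is a dominant strategy.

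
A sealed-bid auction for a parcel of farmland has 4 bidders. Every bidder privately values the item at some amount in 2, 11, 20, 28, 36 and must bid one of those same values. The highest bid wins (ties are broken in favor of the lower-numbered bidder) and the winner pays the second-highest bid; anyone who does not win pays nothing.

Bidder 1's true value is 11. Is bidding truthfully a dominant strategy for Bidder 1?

Yes

Check each profile of the others' bids and compare truth against every alternative bid.
Others bid (2, 2, 2): truth gives 9, best alternative gives 9.
Others bid (2, 2, 11): truth gives 0, best alternative gives 0.
Others bid (2, 2, 20): truth gives 0, best alternative gives 0.
Others bid (2, 2, 28): truth gives 0, best alternative gives 0.
Others bid (2, 2, 36): truth gives 0, best alternative gives 0.
Others bid (2, 11, 2): truth gives 0, best alternative gives 0.
(Remaining 119 profiles checked similarly; truth is weakly best in each.)
In every case the truthful bid is at least as good as any alternative, so it is a dominant strategy.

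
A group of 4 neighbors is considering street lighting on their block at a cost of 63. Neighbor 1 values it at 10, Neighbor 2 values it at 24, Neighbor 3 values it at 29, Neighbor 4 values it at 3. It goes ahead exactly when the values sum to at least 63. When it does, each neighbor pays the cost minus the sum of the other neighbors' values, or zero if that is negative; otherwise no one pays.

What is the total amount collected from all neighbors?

Total value 66 ≥ cost 63, so it is built.
Neighbor 1: others sum to 56; max(0, 63 - 56) = 7.
Neighbor 2: others sum to 42; max(0, 63 - 42) = 21.
Neighbor 3: others sum to 37; max(0, 63 - 37) = 26.
Neighbor 4: others sum to 63; max(0, 63 - 63) = 0.
Total collected = 7 + 21 + 26 + 0 = 54.

54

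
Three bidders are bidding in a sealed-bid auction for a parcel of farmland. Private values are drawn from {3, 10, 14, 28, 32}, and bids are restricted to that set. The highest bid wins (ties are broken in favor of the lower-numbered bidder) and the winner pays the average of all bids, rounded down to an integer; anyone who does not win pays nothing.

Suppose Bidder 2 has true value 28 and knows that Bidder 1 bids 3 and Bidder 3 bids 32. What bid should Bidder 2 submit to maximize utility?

Bid 3: loses, pays 0, utility 0.
Bid 10: loses, pays 0, utility 0.
Bid 14: loses, pays 0, utility 0.
Bid 28: loses, pays 0, utility 0.
Bid 32: wins, pays 22, utility 28 - 22 = 6.
The best choice is 32 with utility 6.

32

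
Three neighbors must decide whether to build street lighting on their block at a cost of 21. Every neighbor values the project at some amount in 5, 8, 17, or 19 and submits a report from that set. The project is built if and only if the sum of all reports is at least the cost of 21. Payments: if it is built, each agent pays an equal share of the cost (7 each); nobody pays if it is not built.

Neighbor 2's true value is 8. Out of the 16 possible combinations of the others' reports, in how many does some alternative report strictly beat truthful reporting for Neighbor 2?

Others report (5, 5): truth gives 0; report 17 gives 1 > 0. Violating.
Others report (5, 8): truth gives 1; no alternative beats it.
Others report (5, 17): truth gives 1; no alternative beats it.
(Checking all 16 profiles: 1 has a profitable deviation, 15 do not.)

1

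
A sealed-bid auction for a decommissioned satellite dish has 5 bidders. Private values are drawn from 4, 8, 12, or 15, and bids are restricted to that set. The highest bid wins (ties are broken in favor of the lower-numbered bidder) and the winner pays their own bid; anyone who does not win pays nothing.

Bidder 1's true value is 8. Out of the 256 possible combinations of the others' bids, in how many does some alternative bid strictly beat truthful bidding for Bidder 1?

Others bid (4, 4, 4, 4): truth gives 0; bid 4 gives 4 > 0. Violating.
Others bid (4, 4, 4, 8): truth gives 0; no alternative beats it.
Others bid (4, 4, 4, 12): truth gives 0; no alternative beats it.
(Checking all 256 profiles: 1 has a profitable deviation, 255 do not.)

1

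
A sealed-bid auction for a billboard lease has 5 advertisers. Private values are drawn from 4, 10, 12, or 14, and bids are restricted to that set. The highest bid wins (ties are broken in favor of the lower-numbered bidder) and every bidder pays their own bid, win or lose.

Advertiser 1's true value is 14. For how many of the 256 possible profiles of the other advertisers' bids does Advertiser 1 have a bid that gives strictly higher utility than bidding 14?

81

Others bid (4, 4, 4, 4): truth gives 0; bid 4 gives 10 > 0. Violating.
Others bid (4, 4, 4, 10): truth gives 0; bid 10 gives 4 > 0. Violating.
Others bid (4, 4, 4, 12): truth gives 0; bid 12 gives 2 > 0. Violating.
Others bid (4, 4, 10, 4): truth gives 0; bid 10 gives 4 > 0. Violating.
Others bid (4, 4, 4, 14): truth gives 0; no alternative beats it.
Others bid (4, 4, 10, 14): truth gives 0; no alternative beats it.
(Checking all 256 profiles: 81 have a profitable deviation, 175 do not.)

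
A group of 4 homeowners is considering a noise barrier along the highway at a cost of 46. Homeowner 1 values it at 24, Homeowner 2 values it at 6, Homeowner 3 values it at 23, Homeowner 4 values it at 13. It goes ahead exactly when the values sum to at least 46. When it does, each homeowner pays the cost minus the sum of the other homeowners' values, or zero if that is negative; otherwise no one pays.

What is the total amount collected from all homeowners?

7

Total value 66 ≥ cost 46, so it is built.
Homeowner 1: others sum to 42; max(0, 46 - 42) = 4.
Homeowner 2: others sum to 60; max(0, 46 - 60) = 0.
Homeowner 3: others sum to 43; max(0, 46 - 43) = 3.
Homeowner 4: others sum to 53; max(0, 46 - 53) = 0.
Total collected = 4 + 0 + 3 + 0 = 7.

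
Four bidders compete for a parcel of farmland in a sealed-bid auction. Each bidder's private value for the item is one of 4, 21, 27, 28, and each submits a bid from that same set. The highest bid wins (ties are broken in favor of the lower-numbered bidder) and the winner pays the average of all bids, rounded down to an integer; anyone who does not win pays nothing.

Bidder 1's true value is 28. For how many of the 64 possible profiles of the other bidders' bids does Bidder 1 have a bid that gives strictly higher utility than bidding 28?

Others bid (4, 4, 4): truth gives 18; bid 4 gives 24 > 18. Violating.
Others bid (4, 4, 21): truth gives 14; bid 21 gives 16 > 14. Violating.
Others bid (4, 21, 4): truth gives 14; bid 21 gives 16 > 14. Violating.
Others bid (4, 21, 21): truth gives 10; bid 21 gives 12 > 10. Violating.
Others bid (4, 4, 27): truth gives 13; no alternative beats it.
Others bid (4, 4, 28): truth gives 12; no alternative beats it.
(Checking all 64 profiles: 14 have a profitable deviation, 50 do not.)

14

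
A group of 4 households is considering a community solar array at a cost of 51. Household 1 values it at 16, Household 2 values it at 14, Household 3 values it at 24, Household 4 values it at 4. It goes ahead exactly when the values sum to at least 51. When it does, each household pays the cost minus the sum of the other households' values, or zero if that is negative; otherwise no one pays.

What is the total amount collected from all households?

33

Total value 58 ≥ cost 51, so it is built.
Household 1: others sum to 42; max(0, 51 - 42) = 9.
Household 2: others sum to 44; max(0, 51 - 44) = 7.
Household 3: others sum to 34; max(0, 51 - 34) = 17.
Household 4: others sum to 54; max(0, 51 - 54) = 0.
Total collected = 9 + 7 + 17 + 0 = 33.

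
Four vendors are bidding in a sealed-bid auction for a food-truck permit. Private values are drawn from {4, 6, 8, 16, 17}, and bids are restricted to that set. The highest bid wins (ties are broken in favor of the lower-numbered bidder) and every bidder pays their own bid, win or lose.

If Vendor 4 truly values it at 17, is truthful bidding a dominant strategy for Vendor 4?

Consider the case where Vendor 1 bids 4, Vendor 2 bids 4 and Vendor 3 bids 4.
Truthful bid 17: wins, pays 17, utility 17 - 17 = 0.
Bid 6 instead: wins, pays 6, utility 17 - 6 = 11.
Since 11 > 0, bidding 6 is strictly better here, so truthful bidding is not dominant.

No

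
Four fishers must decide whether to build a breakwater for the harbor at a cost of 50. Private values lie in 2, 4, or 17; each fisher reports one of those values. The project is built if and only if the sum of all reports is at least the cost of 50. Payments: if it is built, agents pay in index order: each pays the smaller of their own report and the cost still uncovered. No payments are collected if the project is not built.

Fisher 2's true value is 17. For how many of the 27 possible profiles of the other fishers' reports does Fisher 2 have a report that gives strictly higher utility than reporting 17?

1

Others report (17, 17, 17): truth gives 0; report 2 gives 15 > 0. Violating.
Others report (2, 2, 2): truth gives 0; no alternative beats it.
Others report (2, 2, 4): truth gives 0; no alternative beats it.
(Checking all 27 profiles: 1 has a profitable deviation, 26 do not.)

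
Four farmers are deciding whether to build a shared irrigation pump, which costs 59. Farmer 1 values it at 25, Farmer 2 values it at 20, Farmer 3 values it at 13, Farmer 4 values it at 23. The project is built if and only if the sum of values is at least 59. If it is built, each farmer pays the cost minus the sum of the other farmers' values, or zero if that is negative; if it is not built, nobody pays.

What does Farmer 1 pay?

Total value 81 ≥ cost 59, so the project is built.
The other farmers' values sum to 56.
Cost minus that sum is 59 - 56 = 3.

3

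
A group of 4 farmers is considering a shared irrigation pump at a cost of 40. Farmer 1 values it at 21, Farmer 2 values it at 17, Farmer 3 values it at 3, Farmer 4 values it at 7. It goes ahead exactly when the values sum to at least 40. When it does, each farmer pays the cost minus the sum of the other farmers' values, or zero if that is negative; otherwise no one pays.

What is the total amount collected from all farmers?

22

Total value 48 ≥ cost 40, so it is built.
Farmer 1: others sum to 27; max(0, 40 - 27) = 13.
Farmer 2: others sum to 31; max(0, 40 - 31) = 9.
Farmer 3: others sum to 45; max(0, 40 - 45) = 0.
Farmer 4: others sum to 41; max(0, 40 - 41) = 0.
Total collected = 13 + 9 + 0 + 0 = 22.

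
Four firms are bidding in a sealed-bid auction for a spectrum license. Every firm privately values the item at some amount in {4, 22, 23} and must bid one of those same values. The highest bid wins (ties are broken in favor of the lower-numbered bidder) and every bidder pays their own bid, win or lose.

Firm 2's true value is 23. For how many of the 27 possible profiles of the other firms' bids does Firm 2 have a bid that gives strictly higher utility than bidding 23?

Others bid (4, 4, 4): truth gives 0; bid 22 gives 1 > 0. Violating.
Others bid (4, 4, 22): truth gives 0; bid 22 gives 1 > 0. Violating.
Others bid (4, 22, 4): truth gives 0; bid 22 gives 1 > 0. Violating.
Others bid (4, 22, 22): truth gives 0; bid 22 gives 1 > 0. Violating.
Others bid (4, 4, 23): truth gives 0; no alternative beats it.
Others bid (4, 22, 23): truth gives 0; no alternative beats it.
(Checking all 27 profiles: 13 have a profitable deviation, 14 do not.)

13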